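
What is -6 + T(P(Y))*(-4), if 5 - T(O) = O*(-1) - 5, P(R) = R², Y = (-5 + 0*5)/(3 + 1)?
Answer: -209/4 ≈ -52.250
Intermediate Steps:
Y = -5/4 (Y = (-5 + 0)/4 = -5*¼ = -5/4 ≈ -1.2500)
T(O) = 10 + O (T(O) = 5 - (O*(-1) - 5) = 5 - (-O - 5) = 5 - (-5 - O) = 5 + (5 + O) = 10 + O)
-6 + T(P(Y))*(-4) = -6 + (10 + (-5/4)²)*(-4) = -6 + (10 + 25/16)*(-4) = -6 + (185/16)*(-4) = -6 - 185/4 = -209/4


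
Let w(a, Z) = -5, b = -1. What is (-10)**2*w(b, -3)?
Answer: -500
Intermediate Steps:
(-10)**2*w(b, -3) = (-10)**2*(-5) = 100*(-5) = -500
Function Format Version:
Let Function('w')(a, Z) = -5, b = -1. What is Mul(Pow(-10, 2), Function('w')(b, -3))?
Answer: -500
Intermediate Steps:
Mul(Pow(-10, 2), Function('w')(b, -3)) = Mul(Pow(-10, 2), -5) = Mul(100, -5) = -500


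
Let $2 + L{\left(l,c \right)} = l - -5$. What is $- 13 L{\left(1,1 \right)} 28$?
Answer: $-1456$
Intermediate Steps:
$L{\left(l,c \right)} = 3 + l$ ($L{\left(l,c \right)} = -2 + \left(l - -5\right) = -2 + \left(l + 5\right) = -2 + \left(5 + l\right) = 3 + l$)
$- 13 L{\left(1,1 \right)} 28 = - 13 \left(3 + 1\right) 28 = \left(-13\right) 4 \cdot 28 = \left(-52\right) 28 = -1456$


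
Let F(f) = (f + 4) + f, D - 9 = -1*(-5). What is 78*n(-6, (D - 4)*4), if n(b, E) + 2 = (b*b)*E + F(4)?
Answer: 113100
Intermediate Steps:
D = 14 (D = 9 - 1*(-5) = 9 + 5 = 14)
F(f) = 4 + 2*f (F(f) = (4 + f) + f = 4 + 2*f)
n(b, E) = 10 + E*b**2 (n(b, E) = -2 + ((b*b)*E + (4 + 2*4)) = -2 + (b**2*E + (4 + 8)) = -2 + (E*b**2 + 12) = -2 + (12 + E*b**2) = 10 + E*b**2)
78*n(-6, (D - 4)*4) = 78*(10 + ((14 - 4)*4)*(-6)**2) = 78*(10 + (10*4)*36) = 78*(10 + 40*36) = 78*(10 + 1440) = 78*1450 = 113100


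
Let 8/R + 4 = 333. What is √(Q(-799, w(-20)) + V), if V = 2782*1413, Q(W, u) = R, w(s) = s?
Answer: √425491693438/329 ≈ 1982.7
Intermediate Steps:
R = 8/329 (R = 8/(-4 + 333) = 8/329 ≈ 0.024316)
Q(W, u) = 8/329
V = 3930966
√(Q(-799, w(-20)) + V) = √(8/329 + 3930966) = √(1293287822/329) = √425491693438/329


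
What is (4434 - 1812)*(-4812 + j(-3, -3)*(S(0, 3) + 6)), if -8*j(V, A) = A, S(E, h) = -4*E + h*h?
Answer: -50409261/4 ≈ -1.2602e+7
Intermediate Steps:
S(E, h) = h² - 4*E (S(E, h) = -4*E + h² = h² - 4*E)
j(V, A) = -A/8
(4434 - 1812)*(-4812 + j(-3, -3)*(S(0, 3) + 6)) = (4434 - 1812)*(-4812 + (-⅛*(-3))*((3² - 4*0) + 6)) = 2622*(-4812 + 3*((9 + 0) + 6)/8) = 2622*(-4812 + 3*(9 + 6)/8) = 2622*(-4812 + (3/8)*15) = 2622*(-4812 + 45/8) = 2622*(-38451/8) = -50409261/4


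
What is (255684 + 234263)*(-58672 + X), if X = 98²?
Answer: -24040719396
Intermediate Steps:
X = 9604
(255684 + 234263)*(-58672 + X) = (255684 + 234263)*(-58672 + 9604) = 489947*(-49068) = -24040719396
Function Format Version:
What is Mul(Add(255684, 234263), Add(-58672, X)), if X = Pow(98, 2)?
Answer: -24040719396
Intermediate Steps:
X = 9604
Mul(Add(255684, 234263), Add(-58672, X)) = Mul(Add(255684, 234263), Add(-58672, 9604)) = Mul(489947, -49068) = -24040719396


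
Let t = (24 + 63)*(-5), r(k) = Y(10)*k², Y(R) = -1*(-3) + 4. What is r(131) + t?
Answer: 119692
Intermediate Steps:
Y(R) = 7 (Y(R) = 3 + 4 = 7)
r(k) = 7*k²
t = -435 (t = 87*(-5) = -435)
r(131) + t = 7*131² - 435 = 7*17161 - 435 = 120127 - 435 = 119692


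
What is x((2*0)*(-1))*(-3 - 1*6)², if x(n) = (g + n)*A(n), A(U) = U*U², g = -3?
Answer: 0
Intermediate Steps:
A(U) = U³
x(n) = n³*(-3 + n) (x(n) = (-3 + n)*n³ = n³*(-3 + n))
x((2*0)*(-1))*(-3 - 1*6)² = (((2*0)*(-1))³*(-3 + (2*0)*(-1)))*(-3 - 1*6)² = ((0*(-1))³*(-3 + 0*(-1)))*(-3 - 6)² = (0³*(-3 + 0))*(-9)² = (0*(-3))*81 = 0*81 = 0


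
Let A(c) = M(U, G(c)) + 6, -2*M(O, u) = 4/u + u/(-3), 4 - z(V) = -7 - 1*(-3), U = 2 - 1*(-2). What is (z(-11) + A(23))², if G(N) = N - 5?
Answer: 23104/81 ≈ 285.23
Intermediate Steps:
G(N) = -5 + N
U = 4 (U = 2 + 2 = 4)
z(V) = 8 (z(V) = 4 - (-7 - 1*(-3)) = 4 - (-7 + 3) = 4 - 1*(-4) = 4 + 4 = 8)
M(O, u) = -2/u + u/6 (M(O, u) = -(4/u + u/(-3))/2 = -(4/u + u*(-⅓))/2 = -(4/u - u/3)/2 = -2/u + u/6)
A(c) = 31/6 - 2/(-5 + c) + c/6 (A(c) = (-2/(-5 + c) + (-5 + c)/6) + 6 = (-2/(-5 + c) + (-⅚ + c/6)) + 6 = (-⅚ - 2/(-5 + c) + c/6) + 6 = 31/6 - 2/(-5 + c) + c/6)
(z(-11) + A(23))² = (8 + (-12 + (-5 + 23)*(31 + 23))/(6*(-5 + 23)))² = (8 + (⅙)*(-12 + 18*54)/18)² = (8 + (⅙)*(1/18)*(-12 + 972))² = (8 + (⅙)*(1/18)*960)² = (8 + 80/9)² = (152/9)² = 23104/81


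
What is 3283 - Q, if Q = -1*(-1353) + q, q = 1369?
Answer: 561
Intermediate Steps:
Q = 2722 (Q = -1*(-1353) + 1369 = 1353 + 1369 = 2722)
3283 - Q = 3283 - 1*2722 = 3283 - 2722 = 561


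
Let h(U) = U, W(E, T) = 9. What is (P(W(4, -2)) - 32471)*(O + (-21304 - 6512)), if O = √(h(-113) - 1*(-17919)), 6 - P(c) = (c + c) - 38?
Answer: 902490120 - 32445*√17806 ≈ 8.9816e+8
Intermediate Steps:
P(c) = 44 - 2*c (P(c) = 6 - ((c + c) - 38) = 6 - (2*c - 38) = 6 - (-38 + 2*c) = 6 + (38 - 2*c) = 44 - 2*c)
O = √17806 (O = √(-113 - 1*(-17919)) = √(-113 + 17919) = √17806 ≈ 133.44)
(P(W(4, -2)) - 32471)*(O + (-21304 - 6512)) = ((44 - 2*9) - 32471)*(√17806 + (-21304 - 6512)) = ((44 - 18) - 32471)*(√17806 - 27816) = (26 - 32471)*(-27816 + √17806) = -32445*(-27816 + √17806) = 902490120 - 32445*√17806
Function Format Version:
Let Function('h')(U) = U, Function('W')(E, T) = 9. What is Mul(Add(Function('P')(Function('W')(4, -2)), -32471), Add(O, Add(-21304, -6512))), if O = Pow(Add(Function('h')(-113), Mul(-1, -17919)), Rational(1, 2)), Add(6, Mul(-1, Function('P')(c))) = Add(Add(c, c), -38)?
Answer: Add(902490120, Mul(-32445, Pow(17806, Rational(1, 2)))) ≈ 8.9816e+8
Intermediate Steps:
Function('P')(c) = Add(44, Mul(-2, c)) (Function('P')(c) = Add(6, Mul(-1, Add(Add(c, c), -38))) = Add(6, Mul(-1, Add(Mul(2, c), -38))) = Add(6, Mul(-1, Add(-38, Mul(2, c)))) = Add(6, Add(38, Mul(-2, c))) = Add(44, Mul(-2, c)))
O = Pow(17806, Rational(1, 2)) (O = Pow(Add(-113, Mul(-1, -17919)), Rational(1, 2)) = Pow(Add(-113, 17919), Rational(1, 2)) = Pow(17806, Rational(1, 2)) ≈ 133.44)
Mul(Add(Function('P')(Function('W')(4, -2)), -32471), Add(O, Add(-21304, -6512))) = Mul(Add(Add(44, Mul(-2, 9)), -32471), Add(Pow(17806, Rational(1, 2)), Add(-21304, -6512))) = Mul(Add(Add(44, -18), -32471), Add(Pow(17806, Rational(1, 2)), -27816)) = Mul(Add(26, -32471), Add(-27816, Pow(17806, Rational(1, 2)))) = Mul(-32445, Add(-27816, Pow(17806, Rational(1, 2)))) = Add(902490120, Mul(-32445, Pow(17806, Rational(1, 2))))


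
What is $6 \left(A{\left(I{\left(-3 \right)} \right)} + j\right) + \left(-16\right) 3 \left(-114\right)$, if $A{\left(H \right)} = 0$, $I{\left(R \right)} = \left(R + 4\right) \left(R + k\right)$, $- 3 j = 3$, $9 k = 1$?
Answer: $5466$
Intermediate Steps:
$k = \frac{1}{9}$ ($k = \frac{1}{9} \cdot 1 = \frac{1}{9} \approx 0.11111$)
$j = -1$ ($j = \left(- \frac{1}{3}\right) 3 = -1$)
$I{\left(R \right)} = \left(4 + R\right) \left(\frac{1}{9} + R\right)$ ($I{\left(R \right)} = \left(R + 4\right) \left(R + \frac{1}{9}\right) = \left(4 + R\right) \left(\frac{1}{9} + R\right)$)
$6 \left(A{\left(I{\left(-3 \right)} \right)} + j\right) + \left(-16\right) 3 \left(-114\right) = 6 \left(0 - 1\right) + \left(-16\right) 3 \left(-114\right) = 6 \left(-1\right) - -5472 = -6 + 5472 = 5466$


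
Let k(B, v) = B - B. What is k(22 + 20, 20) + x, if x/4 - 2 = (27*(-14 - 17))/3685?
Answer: 26132/3685 ≈ 7.0915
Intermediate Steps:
k(B, v) = 0
x = 26132/3685 (x = 8 + 4*((27*(-14 - 17))/3685) = 8 + 4*((27*(-31))*(1/3685)) = 8 + 4*(-837*1/3685) = 8 + 4*(-837/3685) = 8 - 3348/3685 = 26132/3685 ≈ 7.0915)
k(22 + 20, 20) + x = 0 + 26132/3685 = 26132/3685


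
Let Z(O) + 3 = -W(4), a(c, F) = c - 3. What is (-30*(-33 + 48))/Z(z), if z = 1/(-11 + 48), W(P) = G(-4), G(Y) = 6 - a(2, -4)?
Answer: 45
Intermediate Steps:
a(c, F) = -3 + c
G(Y) = 7 (G(Y) = 6 - (-3 + 2) = 6 - 1*(-1) = 6 + 1 = 7)
W(P) = 7
z = 1/37 ≈ 0.027027
Z(O) = -10 (Z(O) = -3 - 1*7 = -3 - 7 = -10)
(-30*(-33 + 48))/Z(z) = -30*(-33 + 48)/(-10) = -30*15*(-⅒) = -450*(-⅒) = 45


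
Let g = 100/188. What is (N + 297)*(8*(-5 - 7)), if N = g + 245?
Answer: -2447904/47 ≈ -52083.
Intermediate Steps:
g = 25/47 (g = 100*(1/188) = 25/47 ≈ 0.53191)
N = 11540/47 (N = 25/47 + 245 = 11540/47 ≈ 245.53)
(N + 297)*(8*(-5 - 7)) = (11540/47 + 297)*(8*(-5 - 7)) = 25499*(8*(-12))/47 = (25499/47)*(-96) = -2447904/47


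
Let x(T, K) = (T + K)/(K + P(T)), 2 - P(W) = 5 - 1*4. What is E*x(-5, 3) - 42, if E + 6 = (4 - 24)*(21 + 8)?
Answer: 251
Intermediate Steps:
P(W) = 1 (P(W) = 2 - (5 - 1*4) = 2 - (5 - 4) = 2 - 1*1 = 2 - 1 = 1)
E = -586 (E = -6 + (4 - 24)*(21 + 8) = -6 - 20*29 = -6 - 580 = -586)
x(T, K) = (K + T)/(1 + K) (x(T, K) = (T + K)/(K + 1) = (K + T)/(1 + K))
E*x(-5, 3) - 42 = -586*(3 - 5)/(1 + 3) - 42 = -586*(-2)/4 - 42 = -293*(-2)/2 - 42 = -586*(-½) - 42 = 293 - 42 = 251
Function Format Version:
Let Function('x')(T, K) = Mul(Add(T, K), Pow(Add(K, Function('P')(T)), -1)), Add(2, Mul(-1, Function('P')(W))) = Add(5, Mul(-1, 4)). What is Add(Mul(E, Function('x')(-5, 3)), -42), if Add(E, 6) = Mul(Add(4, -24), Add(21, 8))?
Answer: 251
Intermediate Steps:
Function('P')(W) = 1 (Function('P')(W) = Add(2, Mul(-1, Add(5, Mul(-1, 4)))) = Add(2, Mul(-1, Add(5, -4))) = Add(2, Mul(-1, 1)) = Add(2, -1) = 1)
E = -586 (E = Add(-6, Mul(Add(4, -24), Add(21, 8))) = Add(-6, Mul(-20, 29)) = Add(-6, -580) = -586)
Function('x')(T, K) = Mul(Pow(Add(1, K), -1), Add(K, T)) (Function('x')(T, K) = Mul(Add(T, K), Pow(Add(K, 1), -1)) = Mul(Add(K, T), Pow(Add(1, K), -1)) = Mul(Pow(Add(1, K), -1), Add(K, T)))
Add(Mul(E, Function('x')(-5, 3)), -42) = Add(Mul(-586, Mul(Pow(Add(1, 3), -1), Add(3, -5))), -42) = Add(Mul(-586, Mul(Pow(4, -1), -2)), -42) = Add(Mul(-586, Mul(Rational(1, 4), -2)), -42) = Add(Mul(-586, Rational(-1, 2)), -42) = Add(293, -42) = 251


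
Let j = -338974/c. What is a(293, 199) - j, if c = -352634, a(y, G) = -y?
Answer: -51830368/176317 ≈ -293.96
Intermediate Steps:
j = 169487/176317 (j = -338974/(-352634) = -338974*(-1/352634) = 169487/176317 ≈ 0.96126)
a(293, 199) - j = -1*293 - 1*169487/176317 = -293 - 169487/176317 = -51830368/176317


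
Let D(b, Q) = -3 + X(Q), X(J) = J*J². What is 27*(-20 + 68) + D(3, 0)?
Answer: 1293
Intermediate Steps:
X(J) = J³
D(b, Q) = -3 + Q³
27*(-20 + 68) + D(3, 0) = 27*(-20 + 68) + (-3 + 0³) = 27*48 + (-3 + 0) = 1296 - 3 = 1293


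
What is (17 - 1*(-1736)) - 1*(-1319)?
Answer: 3072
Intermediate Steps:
(17 - 1*(-1736)) - 1*(-1319) = (17 + 1736) + 1319 = 1753 + 1319 = 3072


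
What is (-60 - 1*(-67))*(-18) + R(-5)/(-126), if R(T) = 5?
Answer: -15881/126 ≈ -126.04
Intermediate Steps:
(-60 - 1*(-67))*(-18) + R(-5)/(-126) = (-60 - 1*(-67))*(-18) + 5/(-126) = (-60 + 67)*(-18) + 5*(-1/126) = 7*(-18) - 5/126 = -126 - 5/126 = -15881/126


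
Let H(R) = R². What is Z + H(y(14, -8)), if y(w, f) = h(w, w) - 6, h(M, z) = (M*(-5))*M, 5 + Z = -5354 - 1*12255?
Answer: 954582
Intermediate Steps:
Z = -17614 (Z = -5 + (-5354 - 1*12255) = -5 + (-5354 - 12255) = -5 - 17609 = -17614)
h(M, z) = -5*M² (h(M, z) = (-5*M)*M = -5*M²)
y(w, f) = -6 - 5*w² (y(w, f) = -5*w² - 6 = -6 - 5*w²)
Z + H(y(14, -8)) = -17614 + (-6 - 5*14²)² = -17614 + (-6 - 5*196)² = -17614 + (-6 - 980)² = -17614 + (-986)² = -17614 + 972196 = 954582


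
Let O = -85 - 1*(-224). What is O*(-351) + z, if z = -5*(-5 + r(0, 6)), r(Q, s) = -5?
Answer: -48739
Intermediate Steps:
O = 139 (O = -85 + 224 = 139)
z = 50 (z = -5*(-5 - 5) = -5*(-10) = 50)
O*(-351) + z = 139*(-351) + 50 = -48789 + 50 = -48739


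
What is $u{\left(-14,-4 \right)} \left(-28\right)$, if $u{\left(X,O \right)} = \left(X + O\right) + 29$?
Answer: $-308$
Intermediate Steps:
$u{\left(X,O \right)} = 29 + O + X$ ($u{\left(X,O \right)} = \left(O + X\right) + 29 = 29 + O + X$)
$u{\left(-14,-4 \right)} \left(-28\right) = \left(29 - 4 - 14\right) \left(-28\right) = 11 \left(-28\right) = -308$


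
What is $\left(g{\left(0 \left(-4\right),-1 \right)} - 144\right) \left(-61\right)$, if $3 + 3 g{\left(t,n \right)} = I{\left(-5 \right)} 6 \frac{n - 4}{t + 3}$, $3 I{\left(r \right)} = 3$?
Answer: $\frac{27145}{3} \approx 9048.3$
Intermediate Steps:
$I{\left(r \right)} = 1$ ($I{\left(r \right)} = \frac{1}{3} \cdot 3 = 1$)
$g{\left(t,n \right)} = -1 + \frac{2 \left(-4 + n\right)}{3 + t}$ ($g{\left(t,n \right)} = -1 + \frac{1 \cdot 6 \frac{n - 4}{t + 3}}{3} = -1 + \frac{6 \frac{-4 + n}{3 + t}}{3} = -1 + \frac{6 \frac{1}{3 + t} \left(-4 + n\right)}{3} = -1 + \frac{2 \left(-4 + n\right)}{3 + t}$)
$\left(g{\left(0 \left(-4\right),-1 \right)} - 144\right) \left(-61\right) = \left(\frac{-11 - 0 \left(-4\right) + 2 \left(-1\right)}{3 + 0 \left(-4\right)} - 144\right) \left(-61\right) = \left(\frac{-11 - 0 - 2}{3 + 0} - 144\right) \left(-61\right) = \left(\frac{-11 + 0 - 2}{3} - 144\right) \left(-61\right) = \left(\frac{1}{3} \left(-13\right) - 144\right) \left(-61\right) = \left(- \frac{13}{3} - 144\right) \left(-61\right) = \left(- \frac{445}{3}\right) \left(-61\right) = \frac{27145}{3}$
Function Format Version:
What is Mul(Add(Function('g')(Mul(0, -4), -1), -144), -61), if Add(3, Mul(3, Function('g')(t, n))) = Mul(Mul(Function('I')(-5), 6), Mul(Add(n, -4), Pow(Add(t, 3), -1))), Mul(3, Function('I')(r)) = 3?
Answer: Rational(27145, 3) ≈ 9048.3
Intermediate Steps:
Function('I')(r) = 1 (Function('I')(r) = Mul(Rational(1, 3), 3) = 1)
Function('g')(t, n) = Add(-1, Mul(2, Pow(Add(3, t), -1), Add(-4, n))) (Function('g')(t, n) = Add(-1, Mul(Rational(1, 3), Mul(Mul(1, 6), Mul(Add(n, -4), Pow(Add(t, 3), -1))))) = Add(-1, Mul(Rational(1, 3), Mul(6, Mul(Add(-4, n), Pow(Add(3, t), -1))))) = Add(-1, Mul(Rational(1, 3), Mul(6, Mul(Pow(Add(3, t), -1), Add(-4, n))))) = Add(-1, Mul(Rational(1, 3), Mul(6, Pow(Add(3, t), -1), Add(-4, n)))) = Add(-1, Mul(2, Pow(Add(3, t), -1), Add(-4, n))))
Mul(Add(Function('g')(Mul(0, -4), -1), -144), -61) = Mul(Add(Mul(Pow(Add(3, Mul(0, -4)), -1), Add(-11, Mul(-1, Mul(0, -4)), Mul(2, -1))), -144), -61) = Mul(Add(Mul(Pow(Add(3, 0), -1), Add(-11, Mul(-1, 0), -2)), -144), -61) = Mul(Add(Mul(Pow(3, -1), Add(-11, 0, -2)), -144), -61) = Mul(Add(Mul(Rational(1, 3), -13), -144), -61) = Mul(Add(Rational(-13, 3), -144), -61) = Mul(Rational(-445, 3), -61) = Rational(27145, 3)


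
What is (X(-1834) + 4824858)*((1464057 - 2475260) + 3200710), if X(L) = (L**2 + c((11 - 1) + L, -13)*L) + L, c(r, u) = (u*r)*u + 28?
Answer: 1255631319051124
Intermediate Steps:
c(r, u) = 28 + r*u**2 (c(r, u) = (r*u)*u + 28 = r*u**2 + 28 = 28 + r*u**2)
X(L) = L + L**2 + L*(1718 + 169*L) (X(L) = (L**2 + (28 + ((11 - 1) + L)*(-13)**2)*L) + L = (L**2 + (28 + (10 + L)*169)*L) + L = (L**2 + (28 + (1690 + 169*L))*L) + L = (L**2 + (1718 + 169*L)*L) + L = (L**2 + L*(1718 + 169*L)) + L = L + L**2 + L*(1718 + 169*L))
(X(-1834) + 4824858)*((1464057 - 2475260) + 3200710) = (-1834*(1719 + 170*(-1834)) + 4824858)*((1464057 - 2475260) + 3200710) = (-1834*(1719 - 311780) + 4824858)*(-1011203 + 3200710) = (-1834*(-310061) + 4824858)*2189507 = (568651874 + 4824858)*2189507 = 573476732*2189507 = 1255631319051124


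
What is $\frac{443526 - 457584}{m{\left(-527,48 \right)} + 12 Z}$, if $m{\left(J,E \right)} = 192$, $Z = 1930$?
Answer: $- \frac{2343}{3892} \approx -0.602$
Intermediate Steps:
$\frac{443526 - 457584}{m{\left(-527,48 \right)} + 12 Z} = \frac{443526 - 457584}{192 + 12 \cdot 1930} = - \frac{14058}{192 + 23160} = - \frac{14058}{23352} = \left(-14058\right) \frac{1}{23352} = - \frac{2343}{3892}$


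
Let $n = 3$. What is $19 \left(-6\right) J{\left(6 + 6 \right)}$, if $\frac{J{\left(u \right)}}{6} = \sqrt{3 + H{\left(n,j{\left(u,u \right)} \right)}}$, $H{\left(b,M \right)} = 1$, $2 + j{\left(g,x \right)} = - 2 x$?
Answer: $-1368$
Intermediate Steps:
$j{\left(g,x \right)} = -2 - 2 x$
$J{\left(u \right)} = 12$ ($J{\left(u \right)} = 6 \sqrt{3 + 1} = 6 \sqrt{4} = 6 \cdot 2 = 12$)
$19 \left(-6\right) J{\left(6 + 6 \right)} = 19 \left(-6\right) 12 = \left(-114\right) 12 = -1368$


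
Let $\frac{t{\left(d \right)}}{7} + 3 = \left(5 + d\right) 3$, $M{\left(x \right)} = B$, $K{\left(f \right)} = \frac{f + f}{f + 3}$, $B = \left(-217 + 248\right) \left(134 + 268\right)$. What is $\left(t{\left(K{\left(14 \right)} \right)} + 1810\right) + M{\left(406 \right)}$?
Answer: $\frac{244640}{17} \approx 14391.0$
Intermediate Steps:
$B = 12462$ ($B = 31 \cdot 402 = 12462$)
$K{\left(f \right)} = \frac{2 f}{3 + f}$
$M{\left(x \right)} = 12462$
$t{\left(d \right)} = 84 + 21 d$ ($t{\left(d \right)} = -21 + 7 \left(5 + d\right) 3 = -21 + 7 \left(15 + 3 d\right) = -21 + \left(105 + 21 d\right) = 84 + 21 d$)
$\left(t{\left(K{\left(14 \right)} \right)} + 1810\right) + M{\left(406 \right)} = \left(\left(84 + 21 \cdot 2 \cdot 14 \frac{1}{3 + 14}\right) + 1810\right) + 12462 = \left(\left(84 + 21 \cdot 2 \cdot 14 \cdot \frac{1}{17}\right) + 1810\right) + 12462 = \left(\left(84 + 21 \cdot \frac{28}{17}\right) + 1810\right) + 12462 = \left(\left(84 + \frac{588}{17}\right) + 1810\right) + 12462 = \left(\frac{2016}{17} + 1810\right) + 12462 = \frac{32786}{17} + 12462 = \frac{244640}{17}$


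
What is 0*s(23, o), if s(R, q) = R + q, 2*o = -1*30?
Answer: 0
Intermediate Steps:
o = -15 (o = (-1*30)/2 = (½)*(-30) = -15)
0*s(23, o) = 0*(23 - 15) = 0*8 = 0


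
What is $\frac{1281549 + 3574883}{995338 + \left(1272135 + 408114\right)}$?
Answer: $\frac{4856432}{2675587} \approx 1.8151$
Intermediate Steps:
$\frac{1281549 + 3574883}{995338 + \left(1272135 + 408114\right)} = \frac{4856432}{995338 + 1680249} = \frac{4856432}{2675587}$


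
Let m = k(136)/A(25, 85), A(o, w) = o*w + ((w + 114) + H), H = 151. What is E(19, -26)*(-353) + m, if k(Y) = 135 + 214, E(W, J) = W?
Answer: -16599476/2475 ≈ -6706.9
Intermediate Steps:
k(Y) = 349
A(o, w) = 265 + w + o*w (A(o, w) = o*w + ((w + 114) + 151) = o*w + ((114 + w) + 151) = o*w + (265 + w) = 265 + w + o*w)
m = 349/2475 (m = 349/(265 + 85 + 25*85) = 349/(265 + 85 + 2125) = 349/2475 ≈ 0.14101)
E(19, -26)*(-353) + m = 19*(-353) + 349/2475 = -6707 + 349/2475 = -16599476/2475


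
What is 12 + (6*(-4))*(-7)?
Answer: 180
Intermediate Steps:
12 + (6*(-4))*(-7) = 12 - 24*(-7) = 12 + 168 = 180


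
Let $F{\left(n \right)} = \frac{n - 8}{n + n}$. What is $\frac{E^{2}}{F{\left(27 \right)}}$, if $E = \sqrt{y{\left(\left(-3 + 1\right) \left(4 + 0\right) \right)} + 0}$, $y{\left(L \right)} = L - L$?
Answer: $0$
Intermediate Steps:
$F{\left(n \right)} = \frac{-8 + n}{2 n}$
$y{\left(L \right)} = 0$
$E = 0$ ($E = \sqrt{0 + 0} = \sqrt{0} = 0$)
$\frac{E^{2}}{F{\left(27 \right)}} = \frac{0^{2}}{\frac{1}{2} \cdot \frac{1}{27} \left(-8 + 27\right)} = \frac{0}{\frac{1}{2} \cdot \frac{1}{27} \cdot 19} = \frac{0}{\frac{19}{54}} = 0 \cdot \frac{54}{19} = 0$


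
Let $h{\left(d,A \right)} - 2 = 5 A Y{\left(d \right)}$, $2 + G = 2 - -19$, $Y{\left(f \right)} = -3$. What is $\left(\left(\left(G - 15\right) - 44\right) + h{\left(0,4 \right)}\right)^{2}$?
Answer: $9604$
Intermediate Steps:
$G = 19$ ($G = -2 + \left(2 - -19\right) = -2 + \left(2 + 19\right) = -2 + 21 = 19$)
$h{\left(d,A \right)} = 2 - 15 A$ ($h{\left(d,A \right)} = 2 + 5 A \left(-3\right) = 2 - 15 A$)
$\left(\left(\left(G - 15\right) - 44\right) + h{\left(0,4 \right)}\right)^{2} = \left(\left(\left(19 - 15\right) - 44\right) + \left(2 - 60\right)\right)^{2} = \left(\left(4 - 44\right) + \left(2 - 60\right)\right)^{2} = \left(-40 - 58\right)^{2} = \left(-98\right)^{2} = 9604$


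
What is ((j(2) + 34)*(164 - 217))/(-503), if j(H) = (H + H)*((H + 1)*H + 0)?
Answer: 3074/503 ≈ 6.1113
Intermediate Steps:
j(H) = 2*H²*(1 + H) (j(H) = (2*H)*((1 + H)*H + 0) = (2*H)*(H*(1 + H) + 0) = (2*H)*(H*(1 + H)) = 2*H²*(1 + H))
((j(2) + 34)*(164 - 217))/(-503) = ((2*2²*(1 + 2) + 34)*(164 - 217))/(-503) = ((2*4*3 + 34)*(-53))*(-1/503) = ((24 + 34)*(-53))*(-1/503) = (58*(-53))*(-1/503) = -3074*(-1/503) = 3074/503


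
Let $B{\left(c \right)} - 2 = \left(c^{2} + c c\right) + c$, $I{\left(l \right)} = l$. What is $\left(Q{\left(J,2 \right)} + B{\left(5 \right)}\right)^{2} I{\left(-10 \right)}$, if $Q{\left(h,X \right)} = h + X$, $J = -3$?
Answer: $-31360$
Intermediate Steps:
$Q{\left(h,X \right)} = X + h$
$B{\left(c \right)} = 2 + c + 2 c^{2}$ ($B{\left(c \right)} = 2 + \left(\left(c^{2} + c c\right) + c\right) = 2 + \left(\left(c^{2} + c^{2}\right) + c\right) = 2 + \left(2 c^{2} + c\right) = 2 + \left(c + 2 c^{2}\right) = 2 + c + 2 c^{2}$)
$\left(Q{\left(J,2 \right)} + B{\left(5 \right)}\right)^{2} I{\left(-10 \right)} = \left(\left(2 - 3\right) + \left(2 + 5 + 2 \cdot 5^{2}\right)\right)^{2} \left(-10\right) = \left(-1 + \left(2 + 5 + 2 \cdot 25\right)\right)^{2} \left(-10\right) = \left(-1 + \left(2 + 5 + 50\right)\right)^{2} \left(-10\right) = \left(-1 + 57\right)^{2} \left(-10\right) = 56^{2} \left(-10\right) = 3136 \left(-10\right) = -31360$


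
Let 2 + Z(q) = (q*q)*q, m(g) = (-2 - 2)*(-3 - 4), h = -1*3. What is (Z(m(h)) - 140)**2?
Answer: 475676100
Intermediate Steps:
h = -3
m(g) = 28 (m(g) = -4*(-7) = 28)
Z(q) = -2 + q**3 (Z(q) = -2 + (q*q)*q = -2 + q**2*q = -2 + q**3)
(Z(m(h)) - 140)**2 = ((-2 + 28**3) - 140)**2 = ((-2 + 21952) - 140)**2 = (21950 - 140)**2 = 21810**2 = 475676100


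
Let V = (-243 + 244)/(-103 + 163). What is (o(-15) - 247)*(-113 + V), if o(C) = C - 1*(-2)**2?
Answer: 901607/30 ≈ 30054.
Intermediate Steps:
o(C) = -4 + C (o(C) = C - 1*4 = C - 4 = -4 + C)
V = 1/60 ≈ 0.016667
(o(-15) - 247)*(-113 + V) = ((-4 - 15) - 247)*(-113 + 1/60) = (-19 - 247)*(-6779/60) = -266*(-6779/60) = 901607/30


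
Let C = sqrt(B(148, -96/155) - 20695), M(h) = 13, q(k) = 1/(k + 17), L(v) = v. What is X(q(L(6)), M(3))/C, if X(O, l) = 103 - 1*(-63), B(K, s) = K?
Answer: -166*I*sqrt(2283)/6849 ≈ -1.1581*I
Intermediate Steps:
q(k) = 1/(17 + k)
X(O, l) = 166 (X(O, l) = 103 + 63 = 166)
C = 3*I*sqrt(2283) (C = sqrt(148 - 20695) = sqrt(-20547) = 3*I*sqrt(2283) ≈ 143.34*I)
X(q(L(6)), M(3))/C = 166/((3*I*sqrt(2283))) = 166*(-I*sqrt(2283)/6849) = -166*I*sqrt(2283)/6849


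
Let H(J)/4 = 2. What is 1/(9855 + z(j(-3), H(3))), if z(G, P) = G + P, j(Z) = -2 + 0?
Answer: 1/9861 ≈ 0.00010141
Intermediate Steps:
H(J) = 8 (H(J) = 4*2 = 8)
j(Z) = -2
1/(9855 + z(j(-3), H(3))) = 1/(9855 + (-2 + 8)) = 1/(9855 + 6) = 1/9861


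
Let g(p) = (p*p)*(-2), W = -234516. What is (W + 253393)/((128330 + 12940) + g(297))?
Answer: -18877/35148 ≈ -0.53707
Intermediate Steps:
g(p) = -2*p² (g(p) = p²*(-2) = -2*p²)
(W + 253393)/((128330 + 12940) + g(297)) = (-234516 + 253393)/((128330 + 12940) - 2*297²) = 18877/(141270 - 2*88209) = 18877/(141270 - 176418) = 18877/(-35148) = 18877*(-1/35148) = -18877/35148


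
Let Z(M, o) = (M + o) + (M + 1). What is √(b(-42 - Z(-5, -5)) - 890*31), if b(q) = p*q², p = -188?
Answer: I*√174982 ≈ 418.31*I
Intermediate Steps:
Z(M, o) = 1 + o + 2*M (Z(M, o) = (M + o) + (1 + M) = 1 + o + 2*M)
b(q) = -188*q²
√(b(-42 - Z(-5, -5)) - 890*31) = √(-188*(-42 - (1 - 5 + 2*(-5)))² - 890*31) = √(-188*(-42 - (1 - 5 - 10))² - 27590) = √(-188*(-42 - 1*(-14))² - 27590) = √(-188*(-42 + 14)² - 27590) = √(-188*(-28)² - 27590) = √(-188*784 - 27590) = √(-147392 - 27590) = √(-174982) = I*√174982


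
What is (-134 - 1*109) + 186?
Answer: -57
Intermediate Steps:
(-134 - 1*109) + 186 = (-134 - 109) + 186 = -243 + 186 = -57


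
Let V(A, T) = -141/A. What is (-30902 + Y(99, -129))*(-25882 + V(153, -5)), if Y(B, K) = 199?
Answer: 40528850387/51 ≈ 7.9468e+8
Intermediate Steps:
(-30902 + Y(99, -129))*(-25882 + V(153, -5)) = (-30902 + 199)*(-25882 - 141/153) = -30703*(-25882 - 141*1/153) = -30703*(-25882 - 47/51) = -30703*(-1320029/51) = 40528850387/51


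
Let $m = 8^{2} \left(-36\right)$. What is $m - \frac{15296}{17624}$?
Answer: $- \frac{5077624}{2203} \approx -2304.9$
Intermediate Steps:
$m = -2304$ ($m = 64 \left(-36\right) = -2304$)
$m - \frac{15296}{17624} = -2304 - \frac{15296}{17624} = -2304 - \frac{1912}{2203} = - \frac{5077624}{2203}$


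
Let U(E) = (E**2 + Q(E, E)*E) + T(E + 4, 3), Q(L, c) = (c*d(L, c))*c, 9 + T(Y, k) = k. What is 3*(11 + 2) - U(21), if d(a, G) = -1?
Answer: 8865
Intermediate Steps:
T(Y, k) = -9 + k
Q(L, c) = -c**2 (Q(L, c) = (c*(-1))*c = (-c)*c = -c**2)
U(E) = -6 + E**2 - E**3 (U(E) = (E**2 + (-E**2)*E) + (-9 + 3) = (E**2 - E**3) - 6 = -6 + E**2 - E**3)
3*(11 + 2) - U(21) = 3*(11 + 2) - (-6 + 21**2 - 1*21**3) = 3*13 - (-6 + 441 - 1*9261) = 39 - (-6 + 441 - 9261) = 39 - 1*(-8826) = 39 + 8826 = 8865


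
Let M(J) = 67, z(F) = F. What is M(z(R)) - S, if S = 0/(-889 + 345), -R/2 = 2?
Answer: 67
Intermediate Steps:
R = -4 (R = -2*2 = -4)
S = 0 (S = 0/(-544) = -1/544*0 = 0)
M(z(R)) - S = 67 - 1*0 = 67 + 0 = 67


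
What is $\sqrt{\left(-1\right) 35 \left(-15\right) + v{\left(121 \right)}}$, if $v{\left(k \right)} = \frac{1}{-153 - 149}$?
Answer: $\frac{\sqrt{47881798}}{302} \approx 22.913$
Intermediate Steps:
$v{\left(k \right)} = - \frac{1}{302}$ ($v{\left(k \right)} = \frac{1}{-302} = - \frac{1}{302}$)
$\sqrt{\left(-1\right) 35 \left(-15\right) + v{\left(121 \right)}} = \sqrt{\left(-1\right) 35 \left(-15\right) - \frac{1}{302}} = \sqrt{\left(-35\right) \left(-15\right) - \frac{1}{302}} = \sqrt{525 - \frac{1}{302}} = \sqrt{\frac{158549}{302}} = \frac{\sqrt{47881798}}{302}$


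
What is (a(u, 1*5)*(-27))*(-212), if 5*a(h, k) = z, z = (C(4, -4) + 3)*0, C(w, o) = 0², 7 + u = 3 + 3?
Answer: 0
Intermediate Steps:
u = -1 (u = -7 + (3 + 3) = -7 + 6 = -1)
C(w, o) = 0
z = 0 (z = (0 + 3)*0 = 3*0 = 0)
a(h, k) = 0 (a(h, k) = (⅕)*0 = 0)
(a(u, 1*5)*(-27))*(-212) = (0*(-27))*(-212) = 0*(-212) = 0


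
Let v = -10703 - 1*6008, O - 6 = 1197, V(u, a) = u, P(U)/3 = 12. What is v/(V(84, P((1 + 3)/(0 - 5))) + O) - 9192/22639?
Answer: -390150433/29136393 ≈ -13.390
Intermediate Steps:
P(U) = 36 (P(U) = 3*12 = 36)
O = 1203 (O = 6 + 1197 = 1203)
v = -16711 (v = -10703 - 6008 = -16711)
v/(V(84, P((1 + 3)/(0 - 5))) + O) - 9192/22639 = -16711/(84 + 1203) - 9192/22639 = -16711/1287 - 9192*1/22639 = -16711*1/1287 - 9192/22639 = -16711/1287 - 9192/22639 = -390150433/29136393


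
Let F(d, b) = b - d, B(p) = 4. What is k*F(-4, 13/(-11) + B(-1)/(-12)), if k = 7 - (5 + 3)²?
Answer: -1558/11 ≈ -141.64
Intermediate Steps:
k = -57 (k = 7 - 1*8² = 7 - 1*64 = 7 - 64 = -57)
k*F(-4, 13/(-11) + B(-1)/(-12)) = -57*((13/(-11) + 4/(-12)) - 1*(-4)) = -57*((13*(-1/11) + 4*(-1/12)) + 4) = -57*((-13/11 - ⅓) + 4) = -57*(-50/33 + 4) = -57*82/33 = -1558/11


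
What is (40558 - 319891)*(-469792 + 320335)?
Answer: 41748272181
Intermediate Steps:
(40558 - 319891)*(-469792 + 320335) = -279333*(-149457) = 41748272181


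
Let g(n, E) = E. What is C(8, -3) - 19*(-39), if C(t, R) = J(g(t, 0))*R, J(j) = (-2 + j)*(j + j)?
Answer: 741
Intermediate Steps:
J(j) = 2*j*(-2 + j) (J(j) = (-2 + j)*(2*j) = 2*j*(-2 + j))
C(t, R) = 0 (C(t, R) = (2*0*(-2 + 0))*R = (2*0*(-2))*R = 0*R = 0)
C(8, -3) - 19*(-39) = 0 - 19*(-39) = 0 + 741 = 741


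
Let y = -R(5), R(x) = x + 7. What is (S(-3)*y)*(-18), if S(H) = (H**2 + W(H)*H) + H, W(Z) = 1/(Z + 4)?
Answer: 648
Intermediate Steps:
R(x) = 7 + x
W(Z) = 1/(4 + Z)
y = -12 (y = -(7 + 5) = -1*12 = -12)
S(H) = H + H**2 + H/(4 + H) (S(H) = (H**2 + H/(4 + H)) + H = H + H**2 + H/(4 + H))
(S(-3)*y)*(-18) = (-3*(1 + (1 - 3)*(4 - 3))/(4 - 3)*(-12))*(-18) = (-3*(1 - 2*1)/1*(-12))*(-18) = (-3*1*(1 - 2)*(-12))*(-18) = (-3*1*(-1)*(-12))*(-18) = (3*(-12))*(-18) = -36*(-18) = 648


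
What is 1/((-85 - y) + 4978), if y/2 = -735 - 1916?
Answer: 1/10195 ≈ 9.8087e-5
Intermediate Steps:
y = -5302 (y = 2*(-735 - 1916) = 2*(-2651) = -5302)
1/((-85 - y) + 4978) = 1/((-85 - 1*(-5302)) + 4978) = 1/((-85 + 5302) + 4978) = 1/(5217 + 4978) = 1/10195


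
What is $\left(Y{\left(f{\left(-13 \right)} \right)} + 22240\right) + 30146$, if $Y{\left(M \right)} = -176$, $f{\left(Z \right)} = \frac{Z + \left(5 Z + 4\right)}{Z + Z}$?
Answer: $52210$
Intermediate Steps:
$f{\left(Z \right)} = \frac{4 + 6 Z}{2 Z}$ ($f{\left(Z \right)} = \frac{Z + \left(4 + 5 Z\right)}{2 Z} = \left(4 + 6 Z\right) \frac{1}{2 Z} = \frac{4 + 6 Z}{2 Z}$)
$\left(Y{\left(f{\left(-13 \right)} \right)} + 22240\right) + 30146 = \left(-176 + 22240\right) + 30146 = 22064 + 30146 = 52210$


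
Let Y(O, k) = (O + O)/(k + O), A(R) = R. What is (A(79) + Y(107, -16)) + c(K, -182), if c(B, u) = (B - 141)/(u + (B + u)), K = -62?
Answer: 3172151/38766 ≈ 81.828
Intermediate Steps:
c(B, u) = (-141 + B)/(B + 2*u)
Y(O, k) = 2*O/(O + k) (Y(O, k) = (2*O)/(O + k) = 2*O/(O + k))
(A(79) + Y(107, -16)) + c(K, -182) = (79 + 2*107/(107 - 16)) + (-141 - 62)/(-62 + 2*(-182)) = (79 + 2*107/91) - 203/(-62 - 364) = (79 + 2*107*(1/91)) - 203/(-426) = (79 + 214/91) - 1/426*(-203) = 7403/91 + 203/426 = 3172151/38766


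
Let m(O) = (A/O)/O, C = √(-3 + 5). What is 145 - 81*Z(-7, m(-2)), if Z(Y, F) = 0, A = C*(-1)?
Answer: 145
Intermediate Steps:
C = √2 ≈ 1.4142
A = -√2 (A = √2*(-1) = -√2 ≈ -1.4142)
m(O) = -√2/O² (m(O) = ((-√2)/O)/O = (-√2/O)/O = -√2/O²)
145 - 81*Z(-7, m(-2)) = 145 - 81*0 = 145 + 0 = 145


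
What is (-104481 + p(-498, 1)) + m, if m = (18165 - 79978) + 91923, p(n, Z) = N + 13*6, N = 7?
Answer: -74286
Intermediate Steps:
p(n, Z) = 85 (p(n, Z) = 7 + 13*6 = 7 + 78 = 85)
m = 30110 (m = -61813 + 91923 = 30110)
(-104481 + p(-498, 1)) + m = (-104481 + 85) + 30110 = -104396 + 30110 = -74286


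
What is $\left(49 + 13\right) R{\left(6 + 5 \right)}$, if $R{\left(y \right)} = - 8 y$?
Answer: $-5456$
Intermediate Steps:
$\left(49 + 13\right) R{\left(6 + 5 \right)} = \left(49 + 13\right) \left(- 8 \left(6 + 5\right)\right) = 62 \left(\left(-8\right) 11\right) = 62 \left(-88\right) = -5456$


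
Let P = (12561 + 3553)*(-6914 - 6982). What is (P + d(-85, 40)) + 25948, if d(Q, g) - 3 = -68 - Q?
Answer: -223894176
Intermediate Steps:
d(Q, g) = -65 - Q (d(Q, g) = 3 + (-68 - Q) = -65 - Q)
P = -223920144 (P = 16114*(-13896) = -223920144)
(P + d(-85, 40)) + 25948 = (-223920144 + (-65 - 1*(-85))) + 25948 = (-223920144 + (-65 + 85)) + 25948 = (-223920144 + 20) + 25948 = -223920124 + 25948 = -223894176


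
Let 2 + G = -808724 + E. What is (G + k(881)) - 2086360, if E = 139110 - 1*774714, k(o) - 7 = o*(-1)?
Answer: -3531564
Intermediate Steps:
k(o) = 7 - o (k(o) = 7 + o*(-1) = 7 - o)
E = -635604 (E = 139110 - 774714 = -635604)
G = -1444330 (G = -2 + (-808724 - 635604) = -2 - 1444328 = -1444330)
(G + k(881)) - 2086360 = (-1444330 + (7 - 1*881)) - 2086360 = (-1444330 + (7 - 881)) - 2086360 = (-1444330 - 874) - 2086360 = -1445204 - 2086360 = -3531564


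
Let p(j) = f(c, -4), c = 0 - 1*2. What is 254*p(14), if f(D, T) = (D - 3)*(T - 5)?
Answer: 11430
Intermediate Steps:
c = -2 (c = 0 - 2 = -2)
f(D, T) = (-5 + T)*(-3 + D) (f(D, T) = (-3 + D)*(-5 + T) = (-5 + T)*(-3 + D))
p(j) = 45 (p(j) = 15 - 5*(-2) - 3*(-4) - 2*(-4) = 15 + 10 + 12 + 8 = 45)
254*p(14) = 254*45 = 11430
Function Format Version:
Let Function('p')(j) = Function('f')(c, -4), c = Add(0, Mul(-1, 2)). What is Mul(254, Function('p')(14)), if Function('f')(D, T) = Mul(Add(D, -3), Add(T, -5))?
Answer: 11430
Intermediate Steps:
c = -2 (c = Add(0, -2) = -2)
Function('f')(D, T) = Mul(Add(-5, T), Add(-3, D)) (Function('f')(D, T) = Mul(Add(-3, D), Add(-5, T)) = Mul(Add(-5, T), Add(-3, D)))
Function('p')(j) = 45 (Function('p')(j) = Add(15, Mul(-5, -2), Mul(-3, -4), Mul(-2, -4)) = Add(15, 10, 12, 8) = 45)
Mul(254, Function('p')(14)) = Mul(254, 45) = 11430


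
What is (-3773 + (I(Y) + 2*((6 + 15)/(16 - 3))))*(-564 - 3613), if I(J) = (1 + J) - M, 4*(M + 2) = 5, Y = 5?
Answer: 817342829/52 ≈ 1.5718e+7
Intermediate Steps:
M = -¾ (M = -2 + (¼)*5 = -2 + 5/4 = -¾ ≈ -0.75000)
I(J) = 7/4 + J (I(J) = (1 + J) - 1*(-¾) = (1 + J) + ¾ = 7/4 + J)
(-3773 + (I(Y) + 2*((6 + 15)/(16 - 3))))*(-564 - 3613) = (-3773 + ((7/4 + 5) + 2*((6 + 15)/(16 - 3))))*(-564 - 3613) = (-3773 + (27/4 + 2*(21/13)))*(-4177) = (-3773 + (27/4 + 42/13))*(-4177) = (-3773 + 519/52)*(-4177) = -195677/52*(-4177) = 817342829/52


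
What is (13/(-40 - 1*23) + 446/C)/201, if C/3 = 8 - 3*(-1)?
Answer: 9223/139293 ≈ 0.066213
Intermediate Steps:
C = 33 (C = 3*(8 - 3*(-1)) = 3*(8 + 3) = 3*11 = 33)
(13/(-40 - 1*23) + 446/C)/201 = (13/(-40 - 1*23) + 446/33)/201 = (13/(-40 - 23) + 446*(1/33))*(1/201) = (13/(-63) + 446/33)*(1/201) = (13*(-1/63) + 446/33)*(1/201) = (-13/63 + 446/33)*(1/201) = (9223/693)*(1/201) = 9223/139293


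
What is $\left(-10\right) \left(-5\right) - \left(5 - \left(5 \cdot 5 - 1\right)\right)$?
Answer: $69$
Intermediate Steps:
$\left(-10\right) \left(-5\right) - \left(5 - \left(5 \cdot 5 - 1\right)\right) = 50 - \left(5 - \left(25 - 1\right)\right) = 50 + \left(-5 + 1 \cdot 24\right) = 50 + \left(-5 + 24\right) = 50 + 19 = 69$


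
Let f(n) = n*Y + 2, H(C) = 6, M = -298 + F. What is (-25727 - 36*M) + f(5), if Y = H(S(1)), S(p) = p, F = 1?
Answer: -15003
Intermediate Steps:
M = -297 (M = -298 + 1 = -297)
Y = 6
f(n) = 2 + 6*n (f(n) = n*6 + 2 = 6*n + 2 = 2 + 6*n)
(-25727 - 36*M) + f(5) = (-25727 - 36*(-297)) + (2 + 6*5) = (-25727 + 10692) + (2 + 30) = -15035 + 32 = -15003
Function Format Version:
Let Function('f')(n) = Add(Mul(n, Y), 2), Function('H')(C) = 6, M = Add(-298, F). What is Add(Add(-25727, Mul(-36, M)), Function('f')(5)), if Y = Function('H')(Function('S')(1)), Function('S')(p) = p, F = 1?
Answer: -15003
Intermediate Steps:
M = -297 (M = Add(-298, 1) = -297)
Y = 6
Function('f')(n) = Add(2, Mul(6, n)) (Function('f')(n) = Add(Mul(n, 6), 2) = Add(Mul(6, n), 2) = Add(2, Mul(6, n)))
Add(Add(-25727, Mul(-36, M)), Function('f')(5)) = Add(Add(-25727, Mul(-36, -297)), Add(2, Mul(6, 5))) = Add(Add(-25727, 10692), Add(2, 30)) = Add(-15035, 32) = -15003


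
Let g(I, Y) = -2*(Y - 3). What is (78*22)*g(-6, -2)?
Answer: 17160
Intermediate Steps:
g(I, Y) = 6 - 2*Y (g(I, Y) = -2*(-3 + Y) = 6 - 2*Y)
(78*22)*g(-6, -2) = (78*22)*(6 - 2*(-2)) = 1716*(6 + 4) = 1716*10 = 17160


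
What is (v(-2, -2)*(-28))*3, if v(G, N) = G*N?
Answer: -336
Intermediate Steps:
(v(-2, -2)*(-28))*3 = (-2*(-2)*(-28))*3 = (4*(-28))*3 = -112*3 = -336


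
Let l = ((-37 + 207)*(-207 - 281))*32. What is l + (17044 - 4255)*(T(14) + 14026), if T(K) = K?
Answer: 176902840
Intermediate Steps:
l = -2654720 (l = (170*(-488))*32 = -82960*32 = -2654720)
l + (17044 - 4255)*(T(14) + 14026) = -2654720 + (17044 - 4255)*(14 + 14026) = -2654720 + 12789*14040 = -2654720 + 179557560 = 176902840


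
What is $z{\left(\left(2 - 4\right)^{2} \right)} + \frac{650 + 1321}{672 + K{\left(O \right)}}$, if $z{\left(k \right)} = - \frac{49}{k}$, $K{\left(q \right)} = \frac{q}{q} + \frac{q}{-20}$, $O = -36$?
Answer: $- \frac{62953}{6748} \approx -9.3291$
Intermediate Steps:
$K{\left(q \right)} = 1 - \frac{q}{20}$ ($K{\left(q \right)} = 1 + q \left(- \frac{1}{20}\right) = 1 - \frac{q}{20}$)
$z{\left(\left(2 - 4\right)^{2} \right)} + \frac{650 + 1321}{672 + K{\left(O \right)}} = - \frac{49}{\left(2 - 4\right)^{2}} + \frac{650 + 1321}{672 + \left(1 - - \frac{9}{5}\right)} = - \frac{49}{\left(-2\right)^{2}} + \frac{1971}{672 + \left(1 + \frac{9}{5}\right)} = - \frac{49}{4} + \frac{1971}{672 + \frac{14}{5}} = \left(-49\right) \frac{1}{4} + \frac{1971}{\frac{3374}{5}} = - \frac{49}{4} + 1971 \cdot \frac{5}{3374} = - \frac{49}{4} + \frac{9855}{3374} = - \frac{62953}{6748}$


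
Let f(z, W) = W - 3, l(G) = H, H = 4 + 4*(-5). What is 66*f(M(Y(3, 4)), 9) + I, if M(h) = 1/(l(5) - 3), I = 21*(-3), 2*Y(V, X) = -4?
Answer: 333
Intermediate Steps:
Y(V, X) = -2 (Y(V, X) = (½)*(-4) = -2)
H = -16 (H = 4 - 20 = -16)
I = -63
l(G) = -16
M(h) = -1/19 (M(h) = 1/(-16 - 3) = 1/(-19) = -1/19)
f(z, W) = -3 + W
66*f(M(Y(3, 4)), 9) + I = 66*(-3 + 9) - 63 = 66*6 - 63 = 396 - 63 = 333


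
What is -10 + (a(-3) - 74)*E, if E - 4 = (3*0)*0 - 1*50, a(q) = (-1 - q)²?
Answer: 3210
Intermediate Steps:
E = -46 (E = 4 + ((3*0)*0 - 1*50) = 4 + (0*0 - 50) = 4 + (0 - 50) = 4 - 50 = -46)
-10 + (a(-3) - 74)*E = -10 + ((1 - 3)² - 74)*(-46) = -10 + ((-2)² - 74)*(-46) = -10 + (4 - 74)*(-46) = -10 - 70*(-46) = -10 + 3220 = 3210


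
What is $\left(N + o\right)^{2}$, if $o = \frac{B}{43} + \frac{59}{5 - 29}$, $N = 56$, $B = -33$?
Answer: $\frac{2966218369}{1065024} \approx 2785.1$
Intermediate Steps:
$o = - \frac{3329}{1032}$ ($o = - \frac{33}{43} + \frac{59}{5 - 29} = \left(-33\right) \frac{1}{43} + \frac{59}{5 - 29} = - \frac{33}{43} + \frac{59}{-24} = - \frac{33}{43} + 59 \left(- \frac{1}{24}\right) = - \frac{33}{43} - \frac{59}{24} = - \frac{3329}{1032} \approx -3.2258$)
$\left(N + o\right)^{2} = \left(56 - \frac{3329}{1032}\right)^{2} = \left(\frac{54463}{1032}\right)^{2} = \frac{2966218369}{1065024}$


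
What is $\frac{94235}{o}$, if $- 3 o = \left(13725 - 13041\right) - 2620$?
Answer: $\frac{282705}{1936} \approx 146.03$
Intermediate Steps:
$o = \frac{1936}{3}$ ($o = - \frac{\left(13725 - 13041\right) - 2620}{3} = - \frac{684 - 2620}{3} = \left(- \frac{1}{3}\right) \left(-1936\right) = \frac{1936}{3} \approx 645.33$)
$\frac{94235}{o} = \frac{94235}{\frac{1936}{3}} = 94235 \cdot \frac{3}{1936} = \frac{282705}{1936}$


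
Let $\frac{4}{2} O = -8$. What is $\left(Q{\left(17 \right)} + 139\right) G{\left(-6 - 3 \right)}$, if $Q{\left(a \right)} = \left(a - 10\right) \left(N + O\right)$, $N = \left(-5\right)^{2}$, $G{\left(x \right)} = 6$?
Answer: $1716$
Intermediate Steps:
$O = -4$ ($O = \frac{1}{2} \left(-8\right) = -4$)
$N = 25$
$Q{\left(a \right)} = -210 + 21 a$ ($Q{\left(a \right)} = \left(a - 10\right) \left(25 - 4\right) = \left(-10 + a\right) 21 = -210 + 21 a$)
$\left(Q{\left(17 \right)} + 139\right) G{\left(-6 - 3 \right)} = \left(\left(-210 + 21 \cdot 17\right) + 139\right) 6 = \left(\left(-210 + 357\right) + 139\right) 6 = \left(147 + 139\right) 6 = 286 \cdot 6 = 1716$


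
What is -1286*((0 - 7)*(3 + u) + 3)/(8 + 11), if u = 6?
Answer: 77160/19 ≈ 4061.1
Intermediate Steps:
-1286*((0 - 7)*(3 + u) + 3)/(8 + 11) = -1286*((0 - 7)*(3 + 6) + 3)/(8 + 11) = -1286*(-7*9 + 3)/19 = -1286*(-63 + 3)/19 = -(-77160)/19 = -1286*(-60/19) = 77160/19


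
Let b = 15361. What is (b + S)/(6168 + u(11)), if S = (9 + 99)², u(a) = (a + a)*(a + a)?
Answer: 27025/6652 ≈ 4.0627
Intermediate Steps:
u(a) = 4*a² (u(a) = (2*a)*(2*a) = 4*a²)
S = 11664 (S = 108² = 11664)
(b + S)/(6168 + u(11)) = (15361 + 11664)/(6168 + 4*11²) = 27025/(6168 + 4*121) = 27025/(6168 + 484) = 27025/6652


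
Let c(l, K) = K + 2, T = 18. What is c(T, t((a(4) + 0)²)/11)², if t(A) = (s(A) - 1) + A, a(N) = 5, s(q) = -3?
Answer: 1849/121 ≈ 15.281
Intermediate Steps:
t(A) = -4 + A (t(A) = (-3 - 1) + A = -4 + A)
c(l, K) = 2 + K
c(T, t((a(4) + 0)²)/11)² = (2 + (-4 + (5 + 0)²)/11)² = (2 + (-4 + 5²)*(1/11))² = (2 + (-4 + 25)*(1/11))² = (2 + 21*(1/11))² = (2 + 21/11)² = (43/11)² = 1849/121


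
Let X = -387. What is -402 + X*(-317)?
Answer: 122277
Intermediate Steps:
-402 + X*(-317) = -402 - 387*(-317) = -402 + 122679 = 122277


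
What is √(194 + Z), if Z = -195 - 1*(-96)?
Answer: √95 ≈ 9.7468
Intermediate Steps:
Z = -99 (Z = -195 + 96 = -99)
√(194 + Z) = √(194 - 99) = √95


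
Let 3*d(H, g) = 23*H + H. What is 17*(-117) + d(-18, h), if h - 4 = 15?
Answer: -2133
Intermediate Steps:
h = 19 (h = 4 + 15 = 19)
d(H, g) = 8*H (d(H, g) = (23*H + H)/3 = (24*H)/3 = 8*H)
17*(-117) + d(-18, h) = 17*(-117) + 8*(-18) = -1989 - 144 = -2133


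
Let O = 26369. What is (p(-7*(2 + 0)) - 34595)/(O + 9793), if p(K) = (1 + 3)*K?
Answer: -34651/36162 ≈ -0.95822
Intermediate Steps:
p(K) = 4*K
(p(-7*(2 + 0)) - 34595)/(O + 9793) = (4*(-7*(2 + 0)) - 34595)/(26369 + 9793) = (4*(-7*2) - 34595)/36162 = (4*(-14) - 34595)*(1/36162) = (-56 - 34595)*(1/36162) = -34651*1/36162 = -34651/36162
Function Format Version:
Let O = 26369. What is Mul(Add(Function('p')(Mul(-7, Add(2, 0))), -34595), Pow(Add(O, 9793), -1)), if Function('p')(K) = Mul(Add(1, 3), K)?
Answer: Rational(-34651, 36162) ≈ -0.95822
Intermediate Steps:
Function('p')(K) = Mul(4, K)
Mul(Add(Function('p')(Mul(-7, Add(2, 0))), -34595), Pow(Add(O, 9793), -1)) = Mul(Add(Mul(4, Mul(-7, Add(2, 0))), -34595), Pow(Add(26369, 9793), -1)) = Mul(Add(Mul(4, Mul(-7, 2)), -34595), Pow(36162, -1)) = Mul(Add(Mul(4, -14), -34595), Rational(1, 36162)) = Mul(Add(-56, -34595), Rational(1, 36162)) = Mul(-34651, Rational(1, 36162)) = Rational(-34651, 36162)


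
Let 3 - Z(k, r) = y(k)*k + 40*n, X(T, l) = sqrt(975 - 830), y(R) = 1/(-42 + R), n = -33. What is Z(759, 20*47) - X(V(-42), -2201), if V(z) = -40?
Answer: 315944/239 - sqrt(145) ≈ 1309.9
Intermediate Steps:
X(T, l) = sqrt(145)
Z(k, r) = 1323 - k/(-42 + k) (Z(k, r) = 3 - (k/(-42 + k) + 40*(-33)) = 3 - (k/(-42 + k) - 1320) = 3 - (-1320 + k/(-42 + k)) = 3 + (1320 - k/(-42 + k)) = 1323 - k/(-42 + k))
Z(759, 20*47) - X(V(-42), -2201) = 2*(-27783 + 661*759)/(-42 + 759) - sqrt(145) = 2*(-27783 + 501699)/717 - sqrt(145) = 2*(1/717)*473916 - sqrt(145) = 315944/239 - sqrt(145)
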